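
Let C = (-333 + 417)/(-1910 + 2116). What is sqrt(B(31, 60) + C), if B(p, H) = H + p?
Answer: sqrt(969745)/103 ≈ 9.5607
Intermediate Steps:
C = 42/103 (C = 84/206 = 84*(1/206) = 42/103 ≈ 0.40777)
sqrt(B(31, 60) + C) = sqrt((60 + 31) + 42/103) = sqrt(91 + 42/103) = sqrt(9415/103) = sqrt(969745)/103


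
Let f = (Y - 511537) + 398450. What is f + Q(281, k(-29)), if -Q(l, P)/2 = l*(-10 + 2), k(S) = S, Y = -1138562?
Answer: -1247153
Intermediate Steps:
Q(l, P) = 16*l (Q(l, P) = -2*l*(-10 + 2) = -2*l*(-8) = -(-16)*l = 16*l)
f = -1251649 (f = (-1138562 - 511537) + 398450 = -1650099 + 398450 = -1251649)
f + Q(281, k(-29)) = -1251649 + 16*281 = -1251649 + 4496 = -1247153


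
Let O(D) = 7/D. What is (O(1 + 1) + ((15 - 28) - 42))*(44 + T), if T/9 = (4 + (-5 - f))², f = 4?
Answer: -27707/2 ≈ -13854.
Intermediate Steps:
T = 225 (T = 9*(4 + (-5 - 1*4))² = 9*(4 + (-5 - 4))² = 9*(4 - 9)² = 9*(-5)² = 9*25 = 225)
(O(1 + 1) + ((15 - 28) - 42))*(44 + T) = (7/(1 + 1) + ((15 - 28) - 42))*(44 + 225) = (7/2 + (-13 - 42))*269 = (7*(½) - 55)*269 = (7/2 - 55)*269 = -103/2*269 = -27707/2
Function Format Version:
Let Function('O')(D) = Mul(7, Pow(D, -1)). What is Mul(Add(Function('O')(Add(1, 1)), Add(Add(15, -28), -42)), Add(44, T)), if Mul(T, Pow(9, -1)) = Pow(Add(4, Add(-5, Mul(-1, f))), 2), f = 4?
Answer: Rational(-27707, 2) ≈ -13854.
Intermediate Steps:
T = 225 (T = Mul(9, Pow(Add(4, Add(-5, Mul(-1, 4))), 2)) = Mul(9, Pow(Add(4, Add(-5, -4)), 2)) = Mul(9, Pow(Add(4, -9), 2)) = Mul(9, Pow(-5, 2)) = Mul(9, 25) = 225)
Mul(Add(Function('O')(Add(1, 1)), Add(Add(15, -28), -42)), Add(44, T)) = Mul(Add(Mul(7, Pow(Add(1, 1), -1)), Add(Add(15, -28), -42)), Add(44, 225)) = Mul(Add(Mul(7, Pow(2, -1)), Add(-13, -42)), 269) = Mul(Add(Mul(7, Rational(1, 2)), -55), 269) = Mul(Add(Rational(7, 2), -55), 269) = Mul(Rational(-103, 2), 269) = Rational(-27707, 2)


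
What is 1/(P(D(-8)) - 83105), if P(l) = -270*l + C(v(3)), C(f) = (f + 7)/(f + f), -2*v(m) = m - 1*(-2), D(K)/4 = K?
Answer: -10/744659 ≈ -1.3429e-5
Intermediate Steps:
D(K) = 4*K
v(m) = -1 - m/2 (v(m) = -(m - 1*(-2))/2 = -(m + 2)/2 = -(2 + m)/2 = -1 - m/2)
C(f) = (7 + f)/(2*f) (C(f) = (7 + f)/((2*f)) = (7 + f)*(1/(2*f)) = (7 + f)/(2*f))
P(l) = -9/10 - 270*l (P(l) = -270*l + (7 + (-1 - 1/2*3))/(2*(-1 - 1/2*3)) = -270*l + (7 + (-1 - 3/2))/(2*(-1 - 3/2)) = -270*l + (7 - 5/2)/(2*(-5/2)) = -270*l + (1/2)*(-2/5)*(9/2) = -270*l - 9/10 = -9/10 - 270*l)
1/(P(D(-8)) - 83105) = 1/((-9/10 - 1080*(-8)) - 83105) = 1/((-9/10 - 270*(-32)) - 83105) = 1/((-9/10 + 8640) - 83105) = 1/(86391/10 - 83105) = 1/(-744659/10) = -10/744659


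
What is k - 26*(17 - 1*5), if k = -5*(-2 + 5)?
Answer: -327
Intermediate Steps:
k = -15 (k = -5*3 = -15)
k - 26*(17 - 1*5) = -15 - 26*(17 - 1*5) = -15 - 26*(17 - 5) = -15 - 26*12 = -15 - 312 = -327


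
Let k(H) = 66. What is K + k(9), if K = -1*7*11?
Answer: -11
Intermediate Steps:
K = -77 (K = -7*11 = -77)
K + k(9) = -77 + 66 = -11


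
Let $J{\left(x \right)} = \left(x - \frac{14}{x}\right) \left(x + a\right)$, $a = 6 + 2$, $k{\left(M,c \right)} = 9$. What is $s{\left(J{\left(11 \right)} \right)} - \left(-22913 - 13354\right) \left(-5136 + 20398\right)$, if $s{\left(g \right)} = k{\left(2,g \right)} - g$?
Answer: $\frac{6088574560}{11} \approx 5.5351 \cdot 10^{8}$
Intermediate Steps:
$a = 8$
$J{\left(x \right)} = \left(8 + x\right) \left(x - \frac{14}{x}\right)$ ($J{\left(x \right)} = \left(x - \frac{14}{x}\right) \left(x + 8\right) = \left(x - \frac{14}{x}\right) \left(8 + x\right) = \left(8 + x\right) \left(x - \frac{14}{x}\right)$)
$s{\left(g \right)} = 9 - g$
$s{\left(J{\left(11 \right)} \right)} - \left(-22913 - 13354\right) \left(-5136 + 20398\right) = \left(9 - \left(-14 + 11^{2} - \frac{112}{11} + 8 \cdot 11\right)\right) - \left(-22913 - 13354\right) \left(-5136 + 20398\right) = \left(9 - \left(-14 + 121 - \frac{112}{11} + 88\right)\right) - \left(-36267\right) 15262 = \left(9 - \left(-14 + 121 - \frac{112}{11} + 88\right)\right) - -553506954 = \left(9 - \frac{2033}{11}\right) + 553506954 = - \frac{1934}{11} + 553506954 = \frac{6088574560}{11}$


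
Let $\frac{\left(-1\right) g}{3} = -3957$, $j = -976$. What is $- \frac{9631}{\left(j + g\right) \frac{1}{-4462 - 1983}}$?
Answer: $\frac{12414359}{2179} \approx 5697.3$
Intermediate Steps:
$g = 11871$ ($g = \left(-3\right) \left(-3957\right) = 11871$)
$- \frac{9631}{\left(j + g\right) \frac{1}{-4462 - 1983}} = - \frac{9631}{\left(-976 + 11871\right) \frac{1}{-4462 - 1983}} = - \frac{9631}{10895 \frac{1}{-6445}} = - \frac{9631}{10895 \left(- \frac{1}{6445}\right)} = - \frac{9631}{- \frac{2179}{1289}} = \left(-9631\right) \left(- \frac{1289}{2179}\right) = \frac{12414359}{2179}$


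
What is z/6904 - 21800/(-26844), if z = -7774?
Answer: -7272257/23166372 ≈ -0.31391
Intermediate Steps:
z/6904 - 21800/(-26844) = -7774/6904 - 21800/(-26844) = -7774*1/6904 - 21800*(-1/26844) = -3887/3452 + 5450/6711 = -7272257/23166372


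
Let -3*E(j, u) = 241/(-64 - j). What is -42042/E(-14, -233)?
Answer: -6306300/241 ≈ -26167.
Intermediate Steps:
E(j, u) = -241/(3*(-64 - j))
-42042/E(-14, -233) = -42042/(241/(3*(64 - 14))) = -42042/((241/3)/50) = -42042/((241/3)*(1/50)) = -42042/241/150 = -42042*150/241 = -6306300/241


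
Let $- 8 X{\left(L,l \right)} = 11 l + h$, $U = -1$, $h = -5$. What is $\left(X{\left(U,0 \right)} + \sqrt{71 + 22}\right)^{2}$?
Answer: $\frac{5977}{64} + \frac{5 \sqrt{93}}{4} \approx 105.45$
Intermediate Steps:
$X{\left(L,l \right)} = \frac{5}{8} - \frac{11 l}{8}$ ($X{\left(L,l \right)} = - \frac{11 l - 5}{8} = - \frac{-5 + 11 l}{8} = \frac{5}{8} - \frac{11 l}{8}$)
$\left(X{\left(U,0 \right)} + \sqrt{71 + 22}\right)^{2} = \left(\left(\frac{5}{8} - 0\right) + \sqrt{71 + 22}\right)^{2} = \left(\left(\frac{5}{8} + 0\right) + \sqrt{93}\right)^{2} = \left(\frac{5}{8} + \sqrt{93}\right)^{2}$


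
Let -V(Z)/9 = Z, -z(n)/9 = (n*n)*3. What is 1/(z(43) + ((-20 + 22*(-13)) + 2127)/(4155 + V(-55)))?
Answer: -1550/77380043 ≈ -2.0031e-5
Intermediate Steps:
z(n) = -27*n**2 (z(n) = -9*n*n*3 = -9*n**2*3 = -27*n**2)
V(Z) = -9*Z
1/(z(43) + ((-20 + 22*(-13)) + 2127)/(4155 + V(-55))) = 1/(-27*43**2 + ((-20 + 22*(-13)) + 2127)/(4155 - 9*(-55))) = 1/(-27*1849 + ((-20 - 286) + 2127)/(4155 + 495)) = 1/(-49923 + (-306 + 2127)/4650) = 1/(-49923 + 1821*(1/4650)) = 1/(-49923 + 607/1550) = 1/(-77380043/1550) = -1550/77380043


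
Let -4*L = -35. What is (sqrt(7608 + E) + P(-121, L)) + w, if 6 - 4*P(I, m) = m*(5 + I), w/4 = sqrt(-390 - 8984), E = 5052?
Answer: 1021/4 + 2*sqrt(3165) + 4*I*sqrt(9374) ≈ 367.77 + 387.28*I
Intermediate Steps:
L = 35/4 (L = -1/4*(-35) = 35/4 ≈ 8.7500)
w = 4*I*sqrt(9374) (w = 4*sqrt(-390 - 8984) = 4*sqrt(-9374) = 4*(I*sqrt(9374)) = 4*I*sqrt(9374) ≈ 387.28*I)
P(I, m) = 3/2 - m*(5 + I)/4
(sqrt(7608 + E) + P(-121, L)) + w = (sqrt(7608 + 5052) + (3/2 - 5/4*35/4 - 1/4*(-121)*35/4)) + 4*I*sqrt(9374) = (sqrt(12660) + (3/2 - 175/16 + 4235/16)) + 4*I*sqrt(9374) = (2*sqrt(3165) + 1021/4) + 4*I*sqrt(9374) = (1021/4 + 2*sqrt(3165)) + 4*I*sqrt(9374) = 1021/4 + 2*sqrt(3165) + 4*I*sqrt(9374)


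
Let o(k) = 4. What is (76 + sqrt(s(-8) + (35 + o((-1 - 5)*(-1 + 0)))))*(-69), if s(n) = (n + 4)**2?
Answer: -5244 - 69*sqrt(55) ≈ -5755.7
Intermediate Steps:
s(n) = (4 + n)**2
(76 + sqrt(s(-8) + (35 + o((-1 - 5)*(-1 + 0)))))*(-69) = (76 + sqrt((4 - 8)**2 + (35 + 4)))*(-69) = (76 + sqrt((-4)**2 + 39))*(-69) = (76 + sqrt(16 + 39))*(-69) = (76 + sqrt(55))*(-69) = -5244 - 69*sqrt(55)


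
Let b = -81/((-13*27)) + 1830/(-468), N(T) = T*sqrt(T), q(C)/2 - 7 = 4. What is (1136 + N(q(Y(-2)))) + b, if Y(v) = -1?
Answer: 88321/78 + 22*sqrt(22) ≈ 1235.5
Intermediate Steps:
q(C) = 22 (q(C) = 14 + 2*4 = 14 + 8 = 22)
N(T) = T**(3/2)
b = -287/78 (b = -81/(-351) + 1830*(-1/468) = -81*(-1/351) - 305/78 = 3/13 - 305/78 = -287/78 ≈ -3.6795)
(1136 + N(q(Y(-2)))) + b = (1136 + 22**(3/2)) - 287/78 = (1136 + 22*sqrt(22)) - 287/78 = 88321/78 + 22*sqrt(22)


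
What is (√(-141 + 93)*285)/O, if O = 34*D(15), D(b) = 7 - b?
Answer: -285*I*√3/68 ≈ -7.2593*I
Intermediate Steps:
O = -272 (O = 34*(7 - 1*15) = 34*(7 - 15) = 34*(-8) = -272)
(√(-141 + 93)*285)/O = (√(-141 + 93)*285)/(-272) = (√(-48)*285)*(-1/272) = ((4*I*√3)*285)*(-1/272) = (1140*I*√3)*(-1/272) = -285*I*√3/68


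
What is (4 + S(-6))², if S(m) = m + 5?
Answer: 9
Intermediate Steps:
S(m) = 5 + m
(4 + S(-6))² = (4 + (5 - 6))² = (4 - 1)² = 3² = 9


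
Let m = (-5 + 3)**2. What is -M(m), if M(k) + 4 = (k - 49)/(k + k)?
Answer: 77/8 ≈ 9.6250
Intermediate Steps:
m = 4 (m = (-2)**2 = 4)
M(k) = -4 + (-49 + k)/(2*k) (M(k) = -4 + (k - 49)/(k + k) = -4 + (-49 + k)/((2*k)) = -4 + (-49 + k)*(1/(2*k)) = -4 + (-49 + k)/(2*k))
-M(m) = -7*(-7 - 1*4)/(2*4) = -7*(-7 - 4)/(2*4) = -7*(-11)/(2*4) = -1*(-77/8) = 77/8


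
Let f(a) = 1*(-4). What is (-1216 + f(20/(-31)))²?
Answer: 1488400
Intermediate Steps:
f(a) = -4
(-1216 + f(20/(-31)))² = (-1216 - 4)² = (-1220)² = 1488400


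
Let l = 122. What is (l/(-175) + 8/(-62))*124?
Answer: -17928/175 ≈ -102.45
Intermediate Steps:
(l/(-175) + 8/(-62))*124 = (122/(-175) + 8/(-62))*124 = (122*(-1/175) + 8*(-1/62))*124 = (-122/175 - 4/31)*124 = -4482/5425*124 = -17928/175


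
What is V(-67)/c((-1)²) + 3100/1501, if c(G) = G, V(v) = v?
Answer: -97467/1501 ≈ -64.935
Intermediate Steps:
V(-67)/c((-1)²) + 3100/1501 = -67/((-1)²) + 3100/1501 = -67/1 + 3100*(1/1501) = -67*1 + 3100/1501 = -67 + 3100/1501 = -97467/1501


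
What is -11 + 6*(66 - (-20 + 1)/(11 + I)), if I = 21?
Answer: 6217/16 ≈ 388.56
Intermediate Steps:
-11 + 6*(66 - (-20 + 1)/(11 + I)) = -11 + 6*(66 - (-20 + 1)/(11 + 21)) = -11 + 6*(66 - (-19)/32) = -11 + 6*(66 - 1*(-19/32)) = -11 + 6*(66 + 19/32) = -11 + 6*(2131/32) = -11 + 6393/16 = 6217/16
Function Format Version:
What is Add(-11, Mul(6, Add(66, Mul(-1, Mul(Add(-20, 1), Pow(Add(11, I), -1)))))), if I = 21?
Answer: Rational(6217, 16) ≈ 388.56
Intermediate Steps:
Add(-11, Mul(6, Add(66, Mul(-1, Mul(Add(-20, 1), Pow(Add(11, I), -1)))))) = Add(-11, Mul(6, Add(66, Mul(-1, Mul(Add(-20, 1), Pow(Add(11, 21), -1)))))) = Add(-11, Mul(6, Add(66, Mul(-1, Mul(-19, Pow(32, -1)))))) = Add(-11, Mul(6, Add(66, Mul(-1, Mul(-19, Rational(1, 32)))))) = Add(-11, Mul(6, Add(66, Mul(-1, Rational(-19, 32))))) = Add(-11, Mul(6, Add(66, Rational(19, 32)))) = Add(-11, Mul(6, Rational(2131, 32))) = Add(-11, Rational(6393, 16)) = Rational(6217, 16)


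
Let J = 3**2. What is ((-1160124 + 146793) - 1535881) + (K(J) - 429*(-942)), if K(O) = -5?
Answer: -2145099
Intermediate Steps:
J = 9
((-1160124 + 146793) - 1535881) + (K(J) - 429*(-942)) = ((-1160124 + 146793) - 1535881) + (-5 - 429*(-942)) = (-1013331 - 1535881) + (-5 + 404118) = -2549212 + 404113 = -2145099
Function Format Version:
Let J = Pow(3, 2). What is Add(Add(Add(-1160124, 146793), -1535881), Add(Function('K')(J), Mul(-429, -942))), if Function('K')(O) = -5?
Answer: -2145099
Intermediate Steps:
J = 9
Add(Add(Add(-1160124, 146793), -1535881), Add(Function('K')(J), Mul(-429, -942))) = Add(Add(Add(-1160124, 146793), -1535881), Add(-5, Mul(-429, -942))) = Add(Add(-1013331, -1535881), Add(-5, 404118)) = Add(-2549212, 404113) = -2145099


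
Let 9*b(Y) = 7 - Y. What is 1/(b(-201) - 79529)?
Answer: -9/715553 ≈ -1.2578e-5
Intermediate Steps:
b(Y) = 7/9 - Y/9 (b(Y) = (7 - Y)/9 = 7/9 - Y/9)
1/(b(-201) - 79529) = 1/((7/9 - ⅑*(-201)) - 79529) = 1/((7/9 + 67/3) - 79529) = 1/(208/9 - 79529) = 1/(-715553/9) = -9/715553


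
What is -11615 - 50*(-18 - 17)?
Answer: -9865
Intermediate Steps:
-11615 - 50*(-18 - 17) = -11615 - 50*(-35) = -11615 + 1750 = -9865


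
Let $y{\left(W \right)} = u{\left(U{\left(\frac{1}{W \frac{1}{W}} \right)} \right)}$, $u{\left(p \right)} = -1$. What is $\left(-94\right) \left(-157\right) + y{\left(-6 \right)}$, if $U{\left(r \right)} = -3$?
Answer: $14757$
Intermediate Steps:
$y{\left(W \right)} = -1$
$\left(-94\right) \left(-157\right) + y{\left(-6 \right)} = \left(-94\right) \left(-157\right) - 1 = 14758 - 1 = 14757$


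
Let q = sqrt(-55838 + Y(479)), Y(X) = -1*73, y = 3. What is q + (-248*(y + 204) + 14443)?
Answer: -36893 + I*sqrt(55911) ≈ -36893.0 + 236.46*I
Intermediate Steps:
Y(X) = -73
q = I*sqrt(55911) (q = sqrt(-55838 - 73) = sqrt(-55911) = I*sqrt(55911) ≈ 236.46*I)
q + (-248*(y + 204) + 14443) = I*sqrt(55911) + (-248*(3 + 204) + 14443) = I*sqrt(55911) + (-248*207 + 14443) = I*sqrt(55911) + (-51336 + 14443) = I*sqrt(55911) - 36893 = -36893 + I*sqrt(55911)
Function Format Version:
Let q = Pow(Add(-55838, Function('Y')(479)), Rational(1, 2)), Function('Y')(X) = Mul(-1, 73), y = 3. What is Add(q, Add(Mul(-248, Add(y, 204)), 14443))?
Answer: Add(-36893, Mul(I, Pow(55911, Rational(1, 2)))) ≈ Add(-36893., Mul(236.46, I))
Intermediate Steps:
Function('Y')(X) = -73
q = Mul(I, Pow(55911, Rational(1, 2))) (q = Pow(Add(-55838, -73), Rational(1, 2)) = Pow(-55911, Rational(1, 2)) = Mul(I, Pow(55911, Rational(1, 2))) ≈ Mul(236.46, I))
Add(q, Add(Mul(-248, Add(y, 204)), 14443)) = Add(Mul(I, Pow(55911, Rational(1, 2))), Add(Mul(-248, Add(3, 204)), 14443)) = Add(Mul(I, Pow(55911, Rational(1, 2))), Add(Mul(-248, 207), 14443)) = Add(Mul(I, Pow(55911, Rational(1, 2))), Add(-51336, 14443)) = Add(Mul(I, Pow(55911, Rational(1, 2))), -36893) = Add(-36893, Mul(I, Pow(55911, Rational(1, 2))))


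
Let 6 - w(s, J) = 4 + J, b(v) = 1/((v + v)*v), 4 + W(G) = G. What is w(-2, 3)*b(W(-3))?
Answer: -1/98 ≈ -0.010204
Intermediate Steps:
W(G) = -4 + G
b(v) = 1/(2*v²) (b(v) = 1/(((2*v))*v) = (1/(2*v))/v = 1/(2*v²))
w(s, J) = 2 - J (w(s, J) = 6 - (4 + J) = 6 + (-4 - J) = 2 - J)
w(-2, 3)*b(W(-3)) = (2 - 1*3)*(1/(2*(-4 - 3)²)) = (2 - 3)*((½)/(-7)²) = -1/(2*49) = -1*1/98 = -1/98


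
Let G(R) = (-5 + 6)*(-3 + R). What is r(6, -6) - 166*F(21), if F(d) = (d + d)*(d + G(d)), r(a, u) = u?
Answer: -271914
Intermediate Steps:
G(R) = -3 + R (G(R) = 1*(-3 + R) = -3 + R)
F(d) = 2*d*(-3 + 2*d) (F(d) = (d + d)*(d + (-3 + d)) = (2*d)*(-3 + 2*d) = 2*d*(-3 + 2*d))
r(6, -6) - 166*F(21) = -6 - 332*21*(-3 + 2*21) = -6 - 332*21*(-3 + 42) = -6 - 332*21*39 = -6 - 166*1638 = -6 - 271908 = -271914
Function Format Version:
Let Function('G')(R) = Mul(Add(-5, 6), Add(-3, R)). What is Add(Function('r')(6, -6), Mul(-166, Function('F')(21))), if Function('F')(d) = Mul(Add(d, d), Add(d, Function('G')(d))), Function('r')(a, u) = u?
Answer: -271914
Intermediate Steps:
Function('G')(R) = Add(-3, R) (Function('G')(R) = Mul(1, Add(-3, R)) = Add(-3, R))
Function('F')(d) = Mul(2, d, Add(-3, Mul(2, d))) (Function('F')(d) = Mul(Add(d, d), Add(d, Add(-3, d))) = Mul(Mul(2, d), Add(-3, Mul(2, d))) = Mul(2, d, Add(-3, Mul(2, d))))
Add(Function('r')(6, -6), Mul(-166, Function('F')(21))) = Add(-6, Mul(-166, Mul(2, 21, Add(-3, Mul(2, 21))))) = Add(-6, Mul(-166, Mul(2, 21, Add(-3, 42)))) = Add(-6, Mul(-166, Mul(2, 21, 39))) = Add(-6, Mul(-166, 1638)) = Add(-6, -271908) = -271914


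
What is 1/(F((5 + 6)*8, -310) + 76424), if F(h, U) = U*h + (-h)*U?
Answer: 1/76424 ≈ 1.3085e-5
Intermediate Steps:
F(h, U) = 0 (F(h, U) = U*h - U*h = 0)
1/(F((5 + 6)*8, -310) + 76424) = 1/(0 + 76424) = 1/76424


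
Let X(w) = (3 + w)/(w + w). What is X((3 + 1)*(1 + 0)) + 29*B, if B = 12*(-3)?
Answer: -8345/8 ≈ -1043.1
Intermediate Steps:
B = -36
X(w) = (3 + w)/(2*w) (X(w) = (3 + w)/((2*w)) = (3 + w)*(1/(2*w)) = (3 + w)/(2*w))
X((3 + 1)*(1 + 0)) + 29*B = (3 + (3 + 1)*(1 + 0))/(2*(((3 + 1)*(1 + 0)))) + 29*(-36) = (3 + 4*1)/(2*((4*1))) - 1044 = (½)*(3 + 4)/4 - 1044 = (½)*(¼)*7 - 1044 = 7/8 - 1044 = -8345/8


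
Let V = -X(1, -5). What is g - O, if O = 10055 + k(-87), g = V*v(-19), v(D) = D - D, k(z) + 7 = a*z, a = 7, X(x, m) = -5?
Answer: -9439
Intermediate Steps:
k(z) = -7 + 7*z
v(D) = 0
V = 5 (V = -1*(-5) = 5)
g = 0 (g = 5*0 = 0)
O = 9439 (O = 10055 + (-7 + 7*(-87)) = 10055 + (-7 - 609) = 10055 - 616 = 9439)
g - O = 0 - 1*9439 = 0 - 9439 = -9439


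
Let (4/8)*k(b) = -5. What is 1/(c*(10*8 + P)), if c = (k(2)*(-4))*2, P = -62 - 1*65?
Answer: -1/3760 ≈ -0.00026596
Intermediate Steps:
k(b) = -10 (k(b) = 2*(-5) = -10)
P = -127 (P = -62 - 65 = -127)
c = 80 (c = -10*(-4)*2 = 40*2 = 80)
1/(c*(10*8 + P)) = 1/(80*(10*8 - 127)) = 1/(80*(80 - 127)) = 1/(80*(-47)) = 1/(-3760) = -1/3760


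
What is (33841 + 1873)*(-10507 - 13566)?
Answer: -859743122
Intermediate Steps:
(33841 + 1873)*(-10507 - 13566) = 35714*(-24073) = -859743122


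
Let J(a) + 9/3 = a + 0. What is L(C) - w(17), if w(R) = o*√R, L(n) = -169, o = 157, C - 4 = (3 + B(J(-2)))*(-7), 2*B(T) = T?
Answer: -169 - 157*√17 ≈ -816.33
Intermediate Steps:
J(a) = -3 + a (J(a) = -3 + (a + 0) = -3 + a)
B(T) = T/2
C = ½ (C = 4 + (3 + (-3 - 2)/2)*(-7) = 4 + (3 + (½)*(-5))*(-7) = 4 + (3 - 5/2)*(-7) = 4 + (½)*(-7) = 4 - 7/2 = ½ ≈ 0.50000)
w(R) = 157*√R
L(C) - w(17) = -169 - 157*√17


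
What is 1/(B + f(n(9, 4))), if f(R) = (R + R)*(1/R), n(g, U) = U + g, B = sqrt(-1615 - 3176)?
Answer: 2/4795 - I*sqrt(4791)/4795 ≈ 0.0004171 - 0.014435*I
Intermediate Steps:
B = I*sqrt(4791) (B = sqrt(-4791) = I*sqrt(4791) ≈ 69.217*I)
f(R) = 2 (f(R) = (2*R)/R = 2)
1/(B + f(n(9, 4))) = 1/(I*sqrt(4791) + 2) = 1/(2 + I*sqrt(4791))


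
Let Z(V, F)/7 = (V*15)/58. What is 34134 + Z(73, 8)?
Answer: 1987437/58 ≈ 34266.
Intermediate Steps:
Z(V, F) = 105*V/58 (Z(V, F) = 7*((V*15)/58) = 7*((15*V)*(1/58)) = 7*(15*V/58) = 105*V/58)
34134 + Z(73, 8) = 34134 + (105/58)*73 = 34134 + 7665/58 = 1987437/58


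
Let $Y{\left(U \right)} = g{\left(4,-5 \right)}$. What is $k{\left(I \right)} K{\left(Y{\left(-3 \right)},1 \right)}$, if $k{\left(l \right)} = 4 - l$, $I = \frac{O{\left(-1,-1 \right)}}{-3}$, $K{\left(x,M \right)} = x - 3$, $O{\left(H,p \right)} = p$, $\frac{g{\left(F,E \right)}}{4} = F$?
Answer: $\frac{143}{3} \approx 47.667$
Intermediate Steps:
$g{\left(F,E \right)} = 4 F$
$Y{\left(U \right)} = 16$ ($Y{\left(U \right)} = 4 \cdot 4 = 16$)
$K{\left(x,M \right)} = -3 + x$
$I = \frac{1}{3}$ ($I = - \frac{1}{-3} = \left(-1\right) \left(- \frac{1}{3}\right) = \frac{1}{3} \approx 0.33333$)
$k{\left(I \right)} K{\left(Y{\left(-3 \right)},1 \right)} = \left(4 - \frac{1}{3}\right) \left(-3 + 16\right) = \left(4 - \frac{1}{3}\right) 13 = \frac{11}{3} \cdot 13 = \frac{143}{3}$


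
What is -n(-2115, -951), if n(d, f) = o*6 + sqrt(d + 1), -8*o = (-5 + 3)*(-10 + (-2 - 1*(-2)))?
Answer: 15 - I*sqrt(2114) ≈ 15.0 - 45.978*I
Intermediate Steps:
o = -5/2 (o = -(-5 + 3)*(-10 + (-2 - 1*(-2)))/8 = -(-1)*(-10 + (-2 + 2))/4 = -(-1)*(-10 + 0)/4 = -(-1)*(-10)/4 = -1/8*20 = -5/2 ≈ -2.5000)
n(d, f) = -15 + sqrt(1 + d) (n(d, f) = -5/2*6 + sqrt(d + 1) = -15 + sqrt(1 + d))
-n(-2115, -951) = -(-15 + sqrt(1 - 2115)) = -(-15 + sqrt(-2114)) = -(-15 + I*sqrt(2114)) = 15 - I*sqrt(2114)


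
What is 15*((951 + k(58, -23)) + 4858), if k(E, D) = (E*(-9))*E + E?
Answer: -366135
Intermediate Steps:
k(E, D) = E - 9*E² (k(E, D) = (-9*E)*E + E = -9*E² + E = E - 9*E²)
15*((951 + k(58, -23)) + 4858) = 15*((951 + 58*(1 - 9*58)) + 4858) = 15*((951 + 58*(1 - 522)) + 4858) = 15*((951 + 58*(-521)) + 4858) = 15*((951 - 30218) + 4858) = 15*(-29267 + 4858) = 15*(-24409) = -366135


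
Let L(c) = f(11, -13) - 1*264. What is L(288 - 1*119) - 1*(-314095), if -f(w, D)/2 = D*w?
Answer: 314117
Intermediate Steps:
f(w, D) = -2*D*w
L(c) = 22 (L(c) = -2*(-13)*11 - 1*264 = 286 - 264 = 22)
L(288 - 1*119) - 1*(-314095) = 22 - 1*(-314095) = 22 + 314095 = 314117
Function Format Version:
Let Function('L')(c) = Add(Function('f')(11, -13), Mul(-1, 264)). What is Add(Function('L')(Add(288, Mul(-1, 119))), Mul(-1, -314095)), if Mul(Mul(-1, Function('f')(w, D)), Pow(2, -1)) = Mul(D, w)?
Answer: 314117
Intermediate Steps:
Function('f')(w, D) = Mul(-2, D, w) (Function('f')(w, D) = Mul(-2, Mul(D, w)) = Mul(-2, D, w))
Function('L')(c) = 22 (Function('L')(c) = Add(Mul(-2, -13, 11), Mul(-1, 264)) = Add(286, -264) = 22)
Add(Function('L')(Add(288, Mul(-1, 119))), Mul(-1, -314095)) = Add(22, Mul(-1, -314095)) = Add(22, 314095) = 314117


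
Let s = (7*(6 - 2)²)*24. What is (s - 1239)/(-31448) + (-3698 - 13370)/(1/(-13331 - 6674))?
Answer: 10737773050871/31448 ≈ 3.4145e+8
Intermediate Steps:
s = 2688 (s = (7*4²)*24 = (7*16)*24 = 112*24 = 2688)
(s - 1239)/(-31448) + (-3698 - 13370)/(1/(-13331 - 6674)) = (2688 - 1239)/(-31448) + (-3698 - 13370)/(1/(-13331 - 6674)) = 1449*(-1/31448) - 17068/(1/(-20005)) = -1449/31448 - 17068/(-1/20005) = -1449/31448 - 17068*(-20005) = -1449/31448 + 341445340 = 10737773050871/31448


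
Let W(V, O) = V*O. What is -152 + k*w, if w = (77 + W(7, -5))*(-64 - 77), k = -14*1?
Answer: 82756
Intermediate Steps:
k = -14
W(V, O) = O*V
w = -5922 (w = (77 - 5*7)*(-64 - 77) = (77 - 35)*(-141) = 42*(-141) = -5922)
-152 + k*w = -152 - 14*(-5922) = -152 + 82908 = 82756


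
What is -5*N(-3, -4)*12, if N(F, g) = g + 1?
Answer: 180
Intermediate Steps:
N(F, g) = 1 + g
-5*N(-3, -4)*12 = -5*(1 - 4)*12 = -5*(-3)*12 = 15*12 = 180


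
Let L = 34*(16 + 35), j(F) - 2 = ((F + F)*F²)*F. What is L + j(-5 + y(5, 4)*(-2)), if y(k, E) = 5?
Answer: 102986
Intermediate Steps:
j(F) = 2 + 2*F⁴ (j(F) = 2 + ((F + F)*F²)*F = 2 + ((2*F)*F²)*F = 2 + (2*F³)*F = 2 + 2*F⁴)
L = 1734 (L = 34*51 = 1734)
L + j(-5 + y(5, 4)*(-2)) = 1734 + (2 + 2*(-5 + 5*(-2))⁴) = 1734 + (2 + 2*(-5 - 10)⁴) = 1734 + (2 + 2*(-15)⁴) = 1734 + (2 + 2*50625) = 1734 + (2 + 101250) = 1734 + 101252 = 102986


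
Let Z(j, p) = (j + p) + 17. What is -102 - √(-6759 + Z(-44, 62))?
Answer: -102 - 82*I ≈ -102.0 - 82.0*I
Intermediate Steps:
Z(j, p) = 17 + j + p
-102 - √(-6759 + Z(-44, 62)) = -102 - √(-6759 + (17 - 44 + 62)) = -102 - √(-6759 + 35) = -102 - √(-6724) = -102 - 82*I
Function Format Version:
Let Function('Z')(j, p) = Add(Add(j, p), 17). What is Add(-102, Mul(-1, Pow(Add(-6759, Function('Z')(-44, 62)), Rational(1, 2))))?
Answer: Add(-102, Mul(-82, I)) ≈ Add(-102.00, Mul(-82.000, I))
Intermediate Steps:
Function('Z')(j, p) = Add(17, j, p)
Add(-102, Mul(-1, Pow(Add(-6759, Function('Z')(-44, 62)), Rational(1, 2)))) = Add(-102, Mul(-1, Pow(Add(-6759, Add(17, -44, 62)), Rational(1, 2)))) = Add(-102, Mul(-1, Pow(Add(-6759, 35), Rational(1, 2)))) = Add(-102, Mul(-1, Pow(-6724, Rational(1, 2)))) = Add(-102, Mul(-1, Mul(82, I))) = Add(-102, Mul(-82, I))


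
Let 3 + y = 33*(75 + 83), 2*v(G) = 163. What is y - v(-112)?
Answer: 10259/2 ≈ 5129.5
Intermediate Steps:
v(G) = 163/2 (v(G) = (1/2)*163 = 163/2)
y = 5211 (y = -3 + 33*(75 + 83) = -3 + 33*158 = -3 + 5214 = 5211)
y - v(-112) = 5211 - 1*163/2 = 5211 - 163/2 = 10259/2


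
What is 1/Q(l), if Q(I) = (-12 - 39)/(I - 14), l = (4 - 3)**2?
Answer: 13/51 ≈ 0.25490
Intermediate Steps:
l = 1 (l = 1**2 = 1)
Q(I) = -51/(-14 + I)
1/Q(l) = 1/(-51/(-14 + 1)) = 1/(-51/(-13)) = 1/(-51*(-1/13)) = 1/(51/13) = 13/51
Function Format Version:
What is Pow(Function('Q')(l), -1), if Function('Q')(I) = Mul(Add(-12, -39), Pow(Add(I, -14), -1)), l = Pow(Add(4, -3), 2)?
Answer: Rational(13, 51) ≈ 0.25490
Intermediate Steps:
l = 1 (l = Pow(1, 2) = 1)
Function('Q')(I) = Mul(-51, Pow(Add(-14, I), -1))
Pow(Function('Q')(l), -1) = Pow(Mul(-51, Pow(Add(-14, 1), -1)), -1) = Pow(Mul(-51, Pow(-13, -1)), -1) = Pow(Mul(-51, Rational(-1, 13)), -1) = Pow(Rational(51, 13), -1) = Rational(13, 51)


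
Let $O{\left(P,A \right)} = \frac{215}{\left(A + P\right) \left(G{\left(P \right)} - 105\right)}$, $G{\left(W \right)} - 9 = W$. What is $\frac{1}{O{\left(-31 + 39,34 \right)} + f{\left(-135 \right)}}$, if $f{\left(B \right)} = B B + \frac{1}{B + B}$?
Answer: $\frac{166320}{3031171709} \approx 5.487 \cdot 10^{-5}$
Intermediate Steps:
$G{\left(W \right)} = 9 + W$
$O{\left(P,A \right)} = \frac{215}{\left(-96 + P\right) \left(A + P\right)}$ ($O{\left(P,A \right)} = \frac{215}{\left(A + P\right) \left(\left(9 + P\right) - 105\right)} = \frac{215}{\left(A + P\right) \left(-96 + P\right)} = \frac{215}{\left(-96 + P\right) \left(A + P\right)}$)
$f{\left(B \right)} = B^{2} + \frac{1}{2 B}$
$\frac{1}{O{\left(-31 + 39,34 \right)} + f{\left(-135 \right)}} = \frac{1}{\frac{215}{\left(-31 + 39\right)^{2} - 3264 - 96 \left(-31 + 39\right) + 34 \left(-31 + 39\right)} + \frac{\frac{1}{2} + \left(-135\right)^{3}}{-135}} = \frac{1}{\frac{215}{8^{2} - 3264 - 768 + 34 \cdot 8} - \frac{\frac{1}{2} - 2460375}{135}} = \frac{1}{\frac{215}{64 - 3264 - 768 + 272} - - \frac{4920749}{270}} = \frac{1}{\frac{215}{-3696} + \frac{4920749}{270}} = \frac{1}{215 \left(- \frac{1}{3696}\right) + \frac{4920749}{270}} = \frac{1}{- \frac{215}{3696} + \frac{4920749}{270}} = \frac{1}{\frac{3031171709}{166320}} = \frac{166320}{3031171709}$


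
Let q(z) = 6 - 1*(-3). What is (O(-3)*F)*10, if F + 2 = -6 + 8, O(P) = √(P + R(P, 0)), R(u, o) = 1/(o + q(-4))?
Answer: 0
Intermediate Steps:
q(z) = 9 (q(z) = 6 + 3 = 9)
R(u, o) = 1/(9 + o) (R(u, o) = 1/(o + 9) = 1/(9 + o))
O(P) = √(⅑ + P) (O(P) = √(P + 1/(9 + 0)) = √(P + 1/9) = √(P + ⅑) = √(⅑ + P))
F = 0 (F = -2 + (-6 + 8) = -2 + 2 = 0)
(O(-3)*F)*10 = ((√(1 + 9*(-3))/3)*0)*10 = ((√(1 - 27)/3)*0)*10 = ((√(-26)/3)*0)*10 = (((I*√26)/3)*0)*10 = ((I*√26/3)*0)*10 = 0*10 = 0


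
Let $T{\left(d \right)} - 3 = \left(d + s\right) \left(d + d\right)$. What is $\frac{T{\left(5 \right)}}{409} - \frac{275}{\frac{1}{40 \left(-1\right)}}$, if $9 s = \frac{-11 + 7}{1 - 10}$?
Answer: $\frac{364423333}{33129} \approx 11000.0$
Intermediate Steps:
$s = \frac{4}{81}$ ($s = \frac{\left(-11 + 7\right) \frac{1}{1 - 10}}{9} = \frac{\left(-4\right) \frac{1}{-9}}{9} = \frac{\left(-4\right) \left(- \frac{1}{9}\right)}{9} = \frac{1}{9} \cdot \frac{4}{9} = \frac{4}{81} \approx 0.049383$)
$T{\left(d \right)} = 3 + 2 d \left(\frac{4}{81} + d\right)$ ($T{\left(d \right)} = 3 + \left(d + \frac{4}{81}\right) \left(d + d\right) = 3 + \left(\frac{4}{81} + d\right) 2 d = 3 + 2 d \left(\frac{4}{81} + d\right)$)
$\frac{T{\left(5 \right)}}{409} - \frac{275}{\frac{1}{40 \left(-1\right)}} = \frac{3 + 2 \cdot 5^{2} + \frac{8}{81} \cdot 5}{409} - \frac{275}{\frac{1}{40 \left(-1\right)}} = \left(3 + 2 \cdot 25 + \frac{40}{81}\right) \frac{1}{409} - \frac{275}{\frac{1}{-40}} = \left(3 + 50 + \frac{40}{81}\right) \frac{1}{409} - \frac{275}{- \frac{1}{40}} = \frac{4333}{81} \cdot \frac{1}{409} - -11000 = \frac{4333}{33129} + 11000 = \frac{364423333}{33129}$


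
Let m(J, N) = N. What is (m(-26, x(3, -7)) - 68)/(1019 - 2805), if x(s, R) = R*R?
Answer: 1/94 ≈ 0.010638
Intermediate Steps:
x(s, R) = R²
(m(-26, x(3, -7)) - 68)/(1019 - 2805) = ((-7)² - 68)/(1019 - 2805) = (49 - 68)/(-1786) = -19*(-1/1786) = 1/94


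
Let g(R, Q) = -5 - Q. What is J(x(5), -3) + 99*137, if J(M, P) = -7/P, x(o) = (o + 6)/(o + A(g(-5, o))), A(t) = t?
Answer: 40696/3 ≈ 13565.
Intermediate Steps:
x(o) = -6/5 - o/5 (x(o) = (o + 6)/(o + (-5 - o)) = (6 + o)/(-5) = (6 + o)*(-1/5) = -6/5 - o/5)
J(x(5), -3) + 99*137 = -7/(-3) + 99*137 = -7*(-1/3) + 13563 = 7/3 + 13563 = 40696/3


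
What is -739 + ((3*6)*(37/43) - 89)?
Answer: -34938/43 ≈ -812.51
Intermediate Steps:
-739 + ((3*6)*(37/43) - 89) = -739 + (18*(37*(1/43)) - 89) = -739 + (18*(37/43) - 89) = -739 + (666/43 - 89) = -739 - 3161/43 = -34938/43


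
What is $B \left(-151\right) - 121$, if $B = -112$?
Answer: $16791$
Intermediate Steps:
$B \left(-151\right) - 121 = \left(-112\right) \left(-151\right) - 121 = 16912 - 121 = 16791$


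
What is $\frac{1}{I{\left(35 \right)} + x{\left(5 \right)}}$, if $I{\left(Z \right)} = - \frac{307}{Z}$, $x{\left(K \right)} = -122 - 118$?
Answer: $- \frac{35}{8707} \approx -0.0040198$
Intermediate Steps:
$x{\left(K \right)} = -240$
$\frac{1}{I{\left(35 \right)} + x{\left(5 \right)}} = \frac{1}{- \frac{307}{35} - 240} = \frac{1}{- \frac{8707}{35}} = - \frac{35}{8707}$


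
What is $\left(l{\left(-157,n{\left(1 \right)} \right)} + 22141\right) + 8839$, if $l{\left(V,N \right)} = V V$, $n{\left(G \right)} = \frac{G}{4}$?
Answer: $55629$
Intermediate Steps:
$n{\left(G \right)} = \frac{G}{4}$ ($n{\left(G \right)} = G \frac{1}{4} = \frac{G}{4}$)
$l{\left(V,N \right)} = V^{2}$
$\left(l{\left(-157,n{\left(1 \right)} \right)} + 22141\right) + 8839 = \left(\left(-157\right)^{2} + 22141\right) + 8839 = \left(24649 + 22141\right) + 8839 = 46790 + 8839 = 55629$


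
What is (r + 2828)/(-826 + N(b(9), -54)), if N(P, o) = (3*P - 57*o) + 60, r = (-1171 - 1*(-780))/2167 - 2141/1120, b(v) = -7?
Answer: 6858591653/5560348640 ≈ 1.2335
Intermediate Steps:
r = -5077467/2427040 (r = (-1171 + 780)*(1/2167) - 2141*1/1120 = -391*1/2167 - 2141/1120 = -391/2167 - 2141/1120 = -5077467/2427040 ≈ -2.0920)
N(P, o) = 60 - 57*o + 3*P (N(P, o) = (-57*o + 3*P) + 60 = 60 - 57*o + 3*P)
(r + 2828)/(-826 + N(b(9), -54)) = (-5077467/2427040 + 2828)/(-826 + (60 - 57*(-54) + 3*(-7))) = 6858591653/(2427040*(-826 + (60 + 3078 - 21))) = 6858591653/(2427040*(-826 + 3117)) = (6858591653/2427040)/2291 = (6858591653/2427040)*(1/2291) = 6858591653/5560348640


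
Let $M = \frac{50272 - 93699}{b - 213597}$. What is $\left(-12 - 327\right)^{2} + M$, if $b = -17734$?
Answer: $\frac{26584833278}{231331} \approx 1.1492 \cdot 10^{5}$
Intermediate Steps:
$M = \frac{43427}{231331}$ ($M = \frac{50272 - 93699}{-17734 - 213597} = \frac{50272 - 93699}{-231331} = \left(-43427\right) \left(- \frac{1}{231331}\right) = \frac{43427}{231331} \approx 0.18773$)
$\left(-12 - 327\right)^{2} + M = \left(-12 - 327\right)^{2} + \frac{43427}{231331} = \left(-339\right)^{2} + \frac{43427}{231331} = 114921 + \frac{43427}{231331} = \frac{26584833278}{231331}$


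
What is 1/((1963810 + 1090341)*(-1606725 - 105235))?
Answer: -1/5228584345960 ≈ -1.9126e-13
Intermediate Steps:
1/((1963810 + 1090341)*(-1606725 - 105235)) = 1/(3054151*(-1711960)) = 1/(-5228584345960) = -1/5228584345960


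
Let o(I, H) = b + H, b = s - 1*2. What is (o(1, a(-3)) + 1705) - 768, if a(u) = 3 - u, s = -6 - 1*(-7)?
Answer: 942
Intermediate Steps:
s = 1 (s = -6 + 7 = 1)
b = -1 (b = 1 - 1*2 = 1 - 2 = -1)
o(I, H) = -1 + H
(o(1, a(-3)) + 1705) - 768 = ((-1 + (3 - 1*(-3))) + 1705) - 768 = ((-1 + (3 + 3)) + 1705) - 768 = ((-1 + 6) + 1705) - 768 = (5 + 1705) - 768 = 1710 - 768 = 942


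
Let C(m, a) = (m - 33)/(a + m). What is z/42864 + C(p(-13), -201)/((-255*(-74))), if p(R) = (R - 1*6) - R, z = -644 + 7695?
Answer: 1530195127/9301702320 ≈ 0.16451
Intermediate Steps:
z = 7051
p(R) = -6 (p(R) = (R - 6) - R = (-6 + R) - R = -6)
C(m, a) = (-33 + m)/(a + m)
z/42864 + C(p(-13), -201)/((-255*(-74))) = 7051/42864 + ((-33 - 6)/(-201 - 6))/((-255*(-74))) = 7051*(1/42864) + (-39/(-207))/18870 = 7051/42864 - 1/207*(-39)*(1/18870) = 7051/42864 + (13/69)*(1/18870) = 7051/42864 + 13/1302030 = 1530195127/9301702320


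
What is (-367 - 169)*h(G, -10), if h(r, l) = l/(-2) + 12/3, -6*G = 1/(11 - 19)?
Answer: -4824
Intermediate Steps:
G = 1/48 (G = -1/(6*(11 - 19)) = -⅙/(-8) = -⅙*(-⅛) = 1/48 ≈ 0.020833)
h(r, l) = 4 - l/2 (h(r, l) = l*(-½) + 12*(⅓) = -l/2 + 4 = 4 - l/2)
(-367 - 169)*h(G, -10) = (-367 - 169)*(4 - ½*(-10)) = -536*(4 + 5) = -536*9 = -4824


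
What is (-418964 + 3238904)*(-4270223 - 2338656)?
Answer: -18636642247260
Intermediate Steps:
(-418964 + 3238904)*(-4270223 - 2338656) = 2819940*(-6608879) = -18636642247260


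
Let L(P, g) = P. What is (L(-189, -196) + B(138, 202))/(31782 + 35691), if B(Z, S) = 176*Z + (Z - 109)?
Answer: 24128/67473 ≈ 0.35759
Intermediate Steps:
B(Z, S) = -109 + 177*Z (B(Z, S) = 176*Z + (-109 + Z) = -109 + 177*Z)
(L(-189, -196) + B(138, 202))/(31782 + 35691) = (-189 + (-109 + 177*138))/(31782 + 35691) = (-189 + (-109 + 24426))/67473 = (-189 + 24317)*(1/67473) = 24128*(1/67473) = 24128/67473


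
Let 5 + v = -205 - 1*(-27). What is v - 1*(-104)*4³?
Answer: 6473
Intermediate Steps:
v = -183 (v = -5 + (-205 - 1*(-27)) = -5 + (-205 + 27) = -5 - 178 = -183)
v - 1*(-104)*4³ = -183 - 1*(-104)*4³ = -183 + 104*64 = -183 + 6656 = 6473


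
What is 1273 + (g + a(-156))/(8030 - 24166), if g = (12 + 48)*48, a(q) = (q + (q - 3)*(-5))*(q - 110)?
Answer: 10354111/8068 ≈ 1283.4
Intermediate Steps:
a(q) = (-110 + q)*(15 - 4*q) (a(q) = (q + (-3 + q)*(-5))*(-110 + q) = (q + (15 - 5*q))*(-110 + q) = (15 - 4*q)*(-110 + q) = (-110 + q)*(15 - 4*q))
g = 2880 (g = 60*48 = 2880)
1273 + (g + a(-156))/(8030 - 24166) = 1273 + (2880 + (-1650 - 4*(-156)**2 + 455*(-156)))/(8030 - 24166) = 1273 + (2880 + (-1650 - 4*24336 - 70980))/(-16136) = 1273 + (2880 + (-1650 - 97344 - 70980))*(-1/16136) = 1273 + (2880 - 169974)*(-1/16136) = 1273 - 167094*(-1/16136) = 1273 + 83547/8068 = 10354111/8068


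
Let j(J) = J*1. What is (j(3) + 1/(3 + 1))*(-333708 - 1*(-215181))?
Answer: -1540851/4 ≈ -3.8521e+5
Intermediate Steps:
j(J) = J
(j(3) + 1/(3 + 1))*(-333708 - 1*(-215181)) = (3 + 1/(3 + 1))*(-333708 - 1*(-215181)) = (3 + 1/4)*(-333708 + 215181) = (3 + ¼)*(-118527) = (13/4)*(-118527) = -1540851/4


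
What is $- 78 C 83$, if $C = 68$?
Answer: $-440232$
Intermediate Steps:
$- 78 C 83 = \left(-78\right) 68 \cdot 83 = \left(-5304\right) 83 = -440232$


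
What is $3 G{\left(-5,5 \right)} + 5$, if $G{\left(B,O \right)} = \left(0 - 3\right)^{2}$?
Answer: $32$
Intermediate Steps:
$G{\left(B,O \right)} = 9$ ($G{\left(B,O \right)} = \left(-3\right)^{2} = 9$)
$3 G{\left(-5,5 \right)} + 5 = 3 \cdot 9 + 5 = 27 + 5 = 32$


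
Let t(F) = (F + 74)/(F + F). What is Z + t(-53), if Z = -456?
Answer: -48357/106 ≈ -456.20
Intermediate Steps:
t(F) = (74 + F)/(2*F) (t(F) = (74 + F)/((2*F)) = (74 + F)*(1/(2*F)) = (74 + F)/(2*F))
Z + t(-53) = -456 + (½)*(74 - 53)/(-53) = -456 + (½)*(-1/53)*21 = -456 - 21/106 = -48357/106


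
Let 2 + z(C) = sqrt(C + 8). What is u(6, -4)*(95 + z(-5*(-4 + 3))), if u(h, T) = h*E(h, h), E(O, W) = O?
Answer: 3348 + 36*sqrt(13) ≈ 3477.8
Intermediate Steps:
z(C) = -2 + sqrt(8 + C) (z(C) = -2 + sqrt(C + 8) = -2 + sqrt(8 + C))
u(h, T) = h**2 (u(h, T) = h*h = h**2)
u(6, -4)*(95 + z(-5*(-4 + 3))) = 6**2*(95 + (-2 + sqrt(8 - 5*(-4 + 3)))) = 36*(95 + (-2 + sqrt(8 - 5*(-1)))) = 36*(95 + (-2 + sqrt(8 + 5))) = 36*(95 + (-2 + sqrt(13))) = 36*(93 + sqrt(13)) = 3348 + 36*sqrt(13)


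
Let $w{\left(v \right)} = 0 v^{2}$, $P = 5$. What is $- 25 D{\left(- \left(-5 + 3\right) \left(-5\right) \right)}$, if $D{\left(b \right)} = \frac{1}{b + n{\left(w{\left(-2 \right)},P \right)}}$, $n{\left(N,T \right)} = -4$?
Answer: $\frac{25}{14} \approx 1.7857$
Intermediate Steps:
$w{\left(v \right)} = 0$
$D{\left(b \right)} = \frac{1}{-4 + b}$ ($D{\left(b \right)} = \frac{1}{b - 4} = \frac{1}{-4 + b}$)
$- 25 D{\left(- \left(-5 + 3\right) \left(-5\right) \right)} = - \frac{25}{-4 - \left(-5 + 3\right) \left(-5\right)} = - \frac{25}{-4 - \left(-2\right) \left(-5\right)} = - \frac{25}{-4 - 10} = - \frac{25}{-14} = \left(-25\right) \left(- \frac{1}{14}\right) = \frac{25}{14}$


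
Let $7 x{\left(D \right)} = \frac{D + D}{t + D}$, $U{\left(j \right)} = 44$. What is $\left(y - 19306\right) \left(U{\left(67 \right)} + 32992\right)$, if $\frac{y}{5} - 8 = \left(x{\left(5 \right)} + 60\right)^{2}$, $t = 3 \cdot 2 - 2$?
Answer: $- \frac{51164549048}{1323} \approx -3.8673 \cdot 10^{7}$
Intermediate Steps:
$t = 4$ ($t = 6 - 2 = 4$)
$x{\left(D \right)} = \frac{2 D}{7 \left(4 + D\right)}$ ($x{\left(D \right)} = \frac{\left(D + D\right) \frac{1}{4 + D}}{7} = \frac{2 D \frac{1}{4 + D}}{7} = \frac{2 D}{7 \left(4 + D\right)}$)
$y = \frac{71979260}{3969}$ ($y = 40 + 5 \left(\frac{2}{7} \cdot 5 \frac{1}{4 + 5} + 60\right)^{2} = 40 + 5 \left(\frac{2}{7} \cdot 5 \cdot \frac{1}{9} + 60\right)^{2} = 40 + 5 \left(\frac{10}{63} + 60\right)^{2} = 40 + 5 \left(\frac{3790}{63}\right)^{2} = 40 + 5 \cdot \frac{14364100}{3969} = 40 + \frac{71820500}{3969} = \frac{71979260}{3969} \approx 18135.0$)
$\left(y - 19306\right) \left(U{\left(67 \right)} + 32992\right) = \left(\frac{71979260}{3969} - 19306\right) \left(44 + 32992\right) = \left(- \frac{4646254}{3969}\right) 33036 = - \frac{51164549048}{1323}$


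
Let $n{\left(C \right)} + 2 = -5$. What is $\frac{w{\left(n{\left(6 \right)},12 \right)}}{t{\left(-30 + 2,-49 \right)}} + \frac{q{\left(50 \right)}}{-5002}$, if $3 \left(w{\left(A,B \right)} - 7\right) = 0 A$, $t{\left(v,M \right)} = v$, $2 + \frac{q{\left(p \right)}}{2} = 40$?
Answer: $- \frac{2653}{10004} \approx -0.26519$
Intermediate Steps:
$q{\left(p \right)} = 76$ ($q{\left(p \right)} = -4 + 2 \cdot 40 = -4 + 80 = 76$)
$n{\left(C \right)} = -7$ ($n{\left(C \right)} = -2 - 5 = -7$)
$w{\left(A,B \right)} = 7$ ($w{\left(A,B \right)} = 7 + \frac{0 A}{3} = 7 + \frac{1}{3} \cdot 0 = 7 + 0 = 7$)
$\frac{w{\left(n{\left(6 \right)},12 \right)}}{t{\left(-30 + 2,-49 \right)}} + \frac{q{\left(50 \right)}}{-5002} = \frac{7}{-30 + 2} + \frac{76}{-5002} = \frac{7}{-28} + 76 \left(- \frac{1}{5002}\right) = 7 \left(- \frac{1}{28}\right) - \frac{38}{2501} = - \frac{1}{4} - \frac{38}{2501} = - \frac{2653}{10004}$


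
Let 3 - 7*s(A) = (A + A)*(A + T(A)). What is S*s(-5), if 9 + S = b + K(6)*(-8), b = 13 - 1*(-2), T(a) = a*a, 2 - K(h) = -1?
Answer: -522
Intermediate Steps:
K(h) = 3 (K(h) = 2 - 1*(-1) = 2 + 1 = 3)
T(a) = a²
b = 15 (b = 13 + 2 = 15)
s(A) = 3/7 - 2*A*(A + A²)/7 (s(A) = 3/7 - (A + A)*(A + A²)/7 = 3/7 - 2*A*(A + A²)/7)
S = -18 (S = -9 + (15 + 3*(-8)) = -9 + (15 - 24) = -9 - 9 = -18)
S*s(-5) = -18*(3/7 - 2/7*(-5)² - 2/7*(-5)³) = -18*(3/7 - 2/7*25 - 2/7*(-125)) = -18*(3/7 - 50/7 + 250/7) = -18*29 = -522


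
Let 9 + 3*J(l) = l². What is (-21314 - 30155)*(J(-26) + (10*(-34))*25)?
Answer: 1278129677/3 ≈ 4.2604e+8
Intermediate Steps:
J(l) = -3 + l²/3
(-21314 - 30155)*(J(-26) + (10*(-34))*25) = (-21314 - 30155)*((-3 + (⅓)*(-26)²) + (10*(-34))*25) = -51469*((-3 + (⅓)*676) - 340*25) = -51469*((-3 + 676/3) - 8500) = -51469*(667/3 - 8500) = -51469*(-24833/3) = 1278129677/3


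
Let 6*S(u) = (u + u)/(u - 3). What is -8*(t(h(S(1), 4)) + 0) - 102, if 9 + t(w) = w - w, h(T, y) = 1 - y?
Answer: -30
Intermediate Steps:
S(u) = u/(3*(-3 + u)) (S(u) = ((u + u)/(u - 3))/6 = ((2*u)/(-3 + u))/6 = (2*u/(-3 + u))/6 = u/(3*(-3 + u)))
t(w) = -9 (t(w) = -9 + (w - w) = -9 + 0 = -9)
-8*(t(h(S(1), 4)) + 0) - 102 = -8*(-9 + 0) - 102 = -8*(-9) - 102 = 72 - 102 = -30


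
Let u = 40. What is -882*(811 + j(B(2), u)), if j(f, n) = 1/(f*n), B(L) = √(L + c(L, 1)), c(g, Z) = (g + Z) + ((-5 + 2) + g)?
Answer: -28612521/40 ≈ -7.1531e+5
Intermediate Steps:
c(g, Z) = -3 + Z + 2*g (c(g, Z) = (Z + g) + (-3 + g) = -3 + Z + 2*g)
B(L) = √(-2 + 3*L) (B(L) = √(L + (-3 + 1 + 2*L)) = √(L + (-2 + 2*L)) = √(-2 + 3*L))
j(f, n) = 1/(f*n)
-882*(811 + j(B(2), u)) = -882*(811 + 1/(√(-2 + 3*2)*40)) = -882*(811 + (1/40)/√(-2 + 6)) = -882*(811 + (1/40)/√4) = -882*(811 + (1/40)/2) = -882*(811 + (½)*(1/40)) = -882*(811 + 1/80) = -882*64881/80 = -28612521/40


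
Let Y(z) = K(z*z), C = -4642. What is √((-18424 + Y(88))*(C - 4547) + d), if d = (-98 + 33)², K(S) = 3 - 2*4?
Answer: √169348306 ≈ 13013.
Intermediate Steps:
K(S) = -5 (K(S) = 3 - 8 = -5)
Y(z) = -5
d = 4225 (d = (-65)² = 4225)
√((-18424 + Y(88))*(C - 4547) + d) = √((-18424 - 5)*(-4642 - 4547) + 4225) = √(-18429*(-9189) + 4225) = √(169344081 + 4225) = √169348306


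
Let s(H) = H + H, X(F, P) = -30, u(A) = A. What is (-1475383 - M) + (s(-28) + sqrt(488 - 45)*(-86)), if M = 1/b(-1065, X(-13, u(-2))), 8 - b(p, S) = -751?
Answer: -1119858202/759 - 86*sqrt(443) ≈ -1.4773e+6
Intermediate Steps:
s(H) = 2*H
b(p, S) = 759 (b(p, S) = 8 - 1*(-751) = 8 + 751 = 759)
M = 1/759 ≈ 0.0013175
(-1475383 - M) + (s(-28) + sqrt(488 - 45)*(-86)) = (-1475383 - 1*1/759) + (2*(-28) + sqrt(488 - 45)*(-86)) = (-1475383 - 1/759) + (-56 + sqrt(443)*(-86)) = -1119815698/759 + (-56 - 86*sqrt(443)) = -1119858202/759 - 86*sqrt(443)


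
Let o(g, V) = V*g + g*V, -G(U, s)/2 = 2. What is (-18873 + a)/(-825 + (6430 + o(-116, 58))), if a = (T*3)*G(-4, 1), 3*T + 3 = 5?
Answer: 18881/7851 ≈ 2.4049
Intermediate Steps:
T = ⅔ (T = -1 + (⅓)*5 = -1 + 5/3 = ⅔ ≈ 0.66667)
G(U, s) = -4 (G(U, s) = -2*2 = -4)
o(g, V) = 2*V*g (o(g, V) = V*g + V*g = 2*V*g)
a = -8 (a = ((⅔)*3)*(-4) = 2*(-4) = -8)
(-18873 + a)/(-825 + (6430 + o(-116, 58))) = (-18873 - 8)/(-825 + (6430 + 2*58*(-116))) = -18881/(-825 + (6430 - 13456)) = -18881/(-825 - 7026) = -18881/(-7851) = -18881*(-1/7851) = 18881/7851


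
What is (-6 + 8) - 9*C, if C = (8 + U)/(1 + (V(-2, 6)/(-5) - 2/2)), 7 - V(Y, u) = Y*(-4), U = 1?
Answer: -403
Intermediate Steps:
V(Y, u) = 7 + 4*Y (V(Y, u) = 7 - Y*(-4) = 7 - (-4)*Y = 7 + 4*Y)
C = 45 (C = (8 + 1)/(1 + ((7 + 4*(-2))/(-5) - 2/2)) = 9/(1 + ((7 - 8)*(-1/5) - 2*1/2)) = 9/(1 + (-1*(-1/5) - 1)) = 9/(1 + (1/5 - 1)) = 9/(1 - 4/5) = 9/(1/5) = 9*5 = 45)
(-6 + 8) - 9*C = (-6 + 8) - 9*45 = 2 - 405 = -403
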